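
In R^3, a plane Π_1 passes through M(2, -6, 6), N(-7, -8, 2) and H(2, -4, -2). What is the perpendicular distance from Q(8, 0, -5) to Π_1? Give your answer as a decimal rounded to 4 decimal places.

MN = (-9, -2, -4), MH = (0, 2, -8); a normal to Π_1 is MN × MH = (24, -72, -18).
Using M: Π_1 has equation 24x - 72y - 18z = 372.
n·Q − d = (24)·(8) + (-72)·(0) + (-18)·(-5) − 372 = -90; |n| = √6084.
Distance = |-90| / √6084 = 90/√6084 ≈ 1.1538.

1.1538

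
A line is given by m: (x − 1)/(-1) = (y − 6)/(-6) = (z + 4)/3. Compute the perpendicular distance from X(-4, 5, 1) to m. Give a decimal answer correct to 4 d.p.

m has direction (-1, -6, 3) through (1, 6, -4).
Taking (1, 6, -4) on m with direction v = (-1, -6, 3): w = X − (1, 6, -4) = (-5, -1, 5), and w × v = (27, 10, 29).
Distance = |w × v| / |v| = √1670 / √46 ≈ 6.0253.

6.0253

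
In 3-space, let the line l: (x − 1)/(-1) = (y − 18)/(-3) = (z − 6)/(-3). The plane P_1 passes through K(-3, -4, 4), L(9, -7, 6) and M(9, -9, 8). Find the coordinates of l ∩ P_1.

(-3, 6, -6)

l has direction (-1, -3, -3) through (1, 18, 6).
KL = (12, -3, 2), KM = (12, -5, 4); a normal to P_1 is KL × KM = (-2, -24, -24).
Using K: P_1 has equation -2x - 24y - 24z = 6.
Substitute r = (1, 18, 6) + t(-1, -3, -3) into the plane: -578 + 146t = 6, so t = 4.
Intersection: (1, 18, 6) + 4·(-1, -3, -3) = (-3, 6, -6).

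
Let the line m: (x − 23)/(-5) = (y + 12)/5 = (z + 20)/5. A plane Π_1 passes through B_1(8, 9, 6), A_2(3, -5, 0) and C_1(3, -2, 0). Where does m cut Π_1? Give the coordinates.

m has direction (-5, 5, 5) through (23, -12, -20).
B_1A_2 = (-5, -14, -6), B_1C_1 = (-5, -11, -6); a normal to Π_1 is B_1A_2 × B_1C_1 = (18, 0, -15).
Using B_1: Π_1 has equation 18x - 15z = 54.
Substitute r = (23, -12, -20) + t(-5, 5, 5) into the plane: 714 + (-165)t = 54, so t = 4.
Intersection: (23, -12, -20) + 4·(-5, 5, 5) = (3, 8, 0).

(3, 8, 0)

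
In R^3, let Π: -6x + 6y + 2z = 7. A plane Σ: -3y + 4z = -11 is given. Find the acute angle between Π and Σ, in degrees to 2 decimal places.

76.74

cos θ = |n₁·n₂| / (|n₁||n₂|) = |-10| / (√76 · √25).
θ = arccos(0.22942) ≈ 76.74°.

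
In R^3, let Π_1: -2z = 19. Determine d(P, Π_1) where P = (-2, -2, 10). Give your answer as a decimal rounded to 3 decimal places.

n·P − d = (0)·(-2) + (0)·(-2) + (-2)·(10) − 19 = -39; |n| = √4.
Distance = |-39| / √4 = 39/√4 ≈ 19.500.

19.500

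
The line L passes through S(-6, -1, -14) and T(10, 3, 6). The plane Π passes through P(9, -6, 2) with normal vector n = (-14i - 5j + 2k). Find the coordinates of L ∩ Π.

A direction vector for L is T − S = (16, 4, 20).
Π: n·r = n·P gives -14x - 5y + 2z = -92.
Substitute r = (-6, -1, -14) + t(16, 4, 20) into the plane: 61 + (-204)t = -92, so t = 3/4.
Intersection: (-6, -1, -14) + (3/4)·(16, 4, 20) = (6, 2, 1).

(6, 2, 1)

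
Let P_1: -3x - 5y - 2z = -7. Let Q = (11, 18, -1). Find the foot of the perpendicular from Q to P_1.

Foot = Q − λn with λ = (n·Q − d)/|n|² = (-121 − (-7))/38 = -3.
Foot = (11, 18, -1) − (-3)·(-3, -5, -2) = (2, 3, -7).

(2, 3, -7)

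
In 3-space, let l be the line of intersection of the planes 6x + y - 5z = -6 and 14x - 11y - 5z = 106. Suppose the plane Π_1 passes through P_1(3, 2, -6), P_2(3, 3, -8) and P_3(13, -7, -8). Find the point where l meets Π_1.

Direction of l: (6, 1, -5) × (14, -11, -5) = (-60, -40, -80).
A point on l: solving the two plane equations with x = 14 gives (14, 0, 18).
P_1P_2 = (0, 1, -2), P_1P_3 = (10, -9, -2); a normal to Π_1 is P_1P_2 × P_1P_3 = (-20, -20, -10).
Using P_1: Π_1 has equation -20x - 20y - 10z = -40.
Substitute r = (14, 0, 18) + t(-60, -40, -80) into the plane: -460 + 2800t = -40, so t = 3/20.
Intersection: (14, 0, 18) + (3/20)·(-60, -40, -80) = (5, -6, 6).

(5, -6, 6)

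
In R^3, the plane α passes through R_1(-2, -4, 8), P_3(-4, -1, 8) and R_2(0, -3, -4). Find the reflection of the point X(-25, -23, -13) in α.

R_1P_3 = (-2, 3, 0), R_1R_2 = (2, 1, -12); a normal to α is R_1P_3 × R_1R_2 = (-36, -24, -8).
Using R_1: α has equation -36x - 24y - 8z = 104.
λ = (n·X − d)/|n|² = (1556 − 104)/1936 = 3/4.
Reflection = X − 2λn = (-25, -23, -13) − (3/2)·(-36, -24, -8) = (29, 13, -1).

(29, 13, -1)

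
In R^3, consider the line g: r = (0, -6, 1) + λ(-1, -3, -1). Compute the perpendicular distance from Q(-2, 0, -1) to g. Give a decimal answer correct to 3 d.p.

5.117

Taking (0, -6, 1) on g with direction v = (-1, -3, -1): w = Q − (0, -6, 1) = (-2, 6, -2), and w × v = (-12, 0, 12).
Distance = |w × v| / |v| = √288 / √11 ≈ 5.117.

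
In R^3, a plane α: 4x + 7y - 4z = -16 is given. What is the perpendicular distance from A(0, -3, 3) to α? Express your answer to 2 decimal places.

1.89

n·A − d = (4)·(0) + (7)·(-3) + (-4)·(3) − (-16) = -17; |n| = √81.
Distance = |-17| / √81 = 17/√81 ≈ 1.89.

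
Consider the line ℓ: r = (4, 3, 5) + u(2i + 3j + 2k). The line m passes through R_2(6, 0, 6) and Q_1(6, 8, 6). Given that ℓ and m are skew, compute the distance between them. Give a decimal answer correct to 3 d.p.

0.707

A direction vector for m is Q_1 − R_2 = (0, 8, 0).
Common perpendicular direction n = (2, 3, 2) × (0, 8, 0) = (-16, 0, 16).
With w = (6, 0, 6) − (4, 3, 5) = (2, -3, 1), w · n = -16.
Distance = |w · n| / |n| = |-16| / √512 ≈ 0.707.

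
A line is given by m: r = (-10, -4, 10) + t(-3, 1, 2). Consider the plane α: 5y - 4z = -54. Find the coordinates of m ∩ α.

(-4, -6, 6)

Substitute r = (-10, -4, 10) + t(-3, 1, 2) into the plane: -60 + (-3)t = -54, so t = -2.
Intersection: (-10, -4, 10) + (-2)·(-3, 1, 2) = (-4, -6, 6).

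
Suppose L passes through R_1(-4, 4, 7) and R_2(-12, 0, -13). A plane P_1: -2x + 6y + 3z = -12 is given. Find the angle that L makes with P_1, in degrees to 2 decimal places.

A direction vector for L is R_2 − R_1 = (-8, -4, -20).
sin θ = |n·v| / (|n||v|) = |-68| / (√49 · √480) = 0.44339.
θ ≈ 26.32°.

26.32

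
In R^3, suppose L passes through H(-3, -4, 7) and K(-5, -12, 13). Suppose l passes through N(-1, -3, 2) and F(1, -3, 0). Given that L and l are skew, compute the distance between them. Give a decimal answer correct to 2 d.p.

1.67

A direction vector for L is K − H = (-2, -8, 6).
A direction vector for l is F − N = (2, 0, -2).
Common perpendicular direction n = (-2, -8, 6) × (2, 0, -2) = (16, 8, 16).
With w = (-1, -3, 2) − (-3, -4, 7) = (2, 1, -5), w · n = -40.
Distance = |w · n| / |n| = |-40| / √576 ≈ 1.67.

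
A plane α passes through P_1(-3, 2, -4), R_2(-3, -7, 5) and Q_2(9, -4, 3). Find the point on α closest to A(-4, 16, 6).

(-3, 4, -6)

P_1R_2 = (0, -9, 9), P_1Q_2 = (12, -6, 7); a normal to α is P_1R_2 × P_1Q_2 = (-9, 108, 108).
Using P_1: α has equation -9x + 108y + 108z = -189.
Foot = A − λn with λ = (n·A − d)/|n|² = (2412 − (-189))/23409 = 1/9.
Foot = (-4, 16, 6) − (1/9)·(-9, 108, 108) = (-3, 4, -6).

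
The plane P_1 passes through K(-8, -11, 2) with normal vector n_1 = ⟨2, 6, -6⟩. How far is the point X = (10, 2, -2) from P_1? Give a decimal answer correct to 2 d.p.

15.83

P_1: n_1·r = n_1·K gives 2x + 6y - 6z = -94.
n·X − d = (2)·(10) + (6)·(2) + (-6)·(-2) − (-94) = 138; |n| = √76.
Distance = |138| / √76 = 138/√76 ≈ 15.83.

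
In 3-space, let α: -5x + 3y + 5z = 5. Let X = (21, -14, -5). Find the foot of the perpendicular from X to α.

(6, -5, 10)

Foot = X − λn with λ = (n·X − d)/|n|² = (-172 − 5)/59 = -3.
Foot = (21, -14, -5) − (-3)·(-5, 3, 5) = (6, -5, 10).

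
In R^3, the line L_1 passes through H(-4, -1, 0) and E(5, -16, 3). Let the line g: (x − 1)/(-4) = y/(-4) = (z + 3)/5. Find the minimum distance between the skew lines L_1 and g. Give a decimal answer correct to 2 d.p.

A direction vector for L_1 is E − H = (9, -15, 3).
g has direction (-4, -4, 5) through (1, 0, -3).
Common perpendicular direction n = (9, -15, 3) × (-4, -4, 5) = (-63, -57, -96).
With w = (1, 0, -3) − (-4, -1, 0) = (5, 1, -3), w · n = -84.
Distance = |w · n| / |n| = |-84| / √16434 ≈ 0.66.

0.66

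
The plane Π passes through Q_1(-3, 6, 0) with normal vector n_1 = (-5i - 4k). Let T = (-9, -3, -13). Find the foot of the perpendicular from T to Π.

Π: n_1·r = n_1·Q_1 gives -5x - 4z = 15.
Foot = T − λn with λ = (n·T − d)/|n|² = (97 − 15)/41 = 2.
Foot = (-9, -3, -13) − 2·(-5, 0, -4) = (1, -3, -5).

(1, -3, -5)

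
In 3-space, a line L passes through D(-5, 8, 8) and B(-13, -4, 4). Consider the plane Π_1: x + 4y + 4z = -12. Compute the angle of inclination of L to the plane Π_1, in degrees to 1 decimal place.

56.9

A direction vector for L is B − D = (-8, -12, -4).
sin θ = |n·v| / (|n||v|) = |-72| / (√33 · √224) = 0.83744.
θ ≈ 56.9°.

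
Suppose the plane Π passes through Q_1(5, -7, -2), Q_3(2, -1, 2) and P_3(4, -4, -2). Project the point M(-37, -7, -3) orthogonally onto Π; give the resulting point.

(-1, 5, 6)

Q_1Q_3 = (-3, 6, 4), Q_1P_3 = (-1, 3, 0); a normal to Π is Q_1Q_3 × Q_1P_3 = (-12, -4, -3).
Using Q_1: Π has equation -12x - 4y - 3z = -26.
Foot = M − λn with λ = (n·M − d)/|n|² = (481 − (-26))/169 = 3.
Foot = (-37, -7, -3) − 3·(-12, -4, -3) = (-1, 5, 6).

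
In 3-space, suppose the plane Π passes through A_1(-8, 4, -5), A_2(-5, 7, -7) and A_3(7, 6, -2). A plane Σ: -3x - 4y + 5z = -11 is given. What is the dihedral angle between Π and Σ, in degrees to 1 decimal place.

78.8

A_1A_2 = (3, 3, -2), A_1A_3 = (15, 2, 3); a normal to Π is A_1A_2 × A_1A_3 = (13, -39, -39).
Using A_1: Π has equation 13x - 39y - 39z = -65.
cos θ = |n₁·n₂| / (|n₁||n₂|) = |-78| / (√3211 · √50).
θ = arccos(0.19467) ≈ 78.8°.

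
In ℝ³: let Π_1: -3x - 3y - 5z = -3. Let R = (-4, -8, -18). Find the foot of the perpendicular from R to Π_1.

Foot = R − λn with λ = (n·R − d)/|n|² = (126 − (-3))/43 = 3.
Foot = (-4, -8, -18) − 3·(-3, -3, -5) = (5, 1, -3).

(5, 1, -3)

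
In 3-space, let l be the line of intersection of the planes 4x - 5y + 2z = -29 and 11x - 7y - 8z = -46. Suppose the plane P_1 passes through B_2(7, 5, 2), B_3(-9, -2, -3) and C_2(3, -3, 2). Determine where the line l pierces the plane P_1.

Direction of l: (4, -5, 2) × (11, -7, -8) = (54, 54, 27).
A point on l: solving the two plane equations with x = 3 gives (3, 9, 2).
B_2B_3 = (-16, -7, -5), B_2C_2 = (-4, -8, 0); a normal to P_1 is B_2B_3 × B_2C_2 = (-40, 20, 100).
Using B_2: P_1 has equation -40x + 20y + 100z = 20.
Substitute r = (3, 9, 2) + t(54, 54, 27) into the plane: 260 + 1620t = 20, so t = -4/27.
Intersection: (3, 9, 2) + (-4/27)·(54, 54, 27) = (-5, 1, -2).

(-5, 1, -2)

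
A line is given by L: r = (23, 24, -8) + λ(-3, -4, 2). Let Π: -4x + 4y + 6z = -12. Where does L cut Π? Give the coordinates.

Substitute r = (23, 24, -8) + t(-3, -4, 2) into the plane: -44 + 8t = -12, so t = 4.
Intersection: (23, 24, -8) + 4·(-3, -4, 2) = (11, 8, 0).

(11, 8, 0)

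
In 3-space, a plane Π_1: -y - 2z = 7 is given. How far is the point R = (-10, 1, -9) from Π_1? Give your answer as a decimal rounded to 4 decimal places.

4.4721

n·R − d = (0)·(-10) + (-1)·(1) + (-2)·(-9) − 7 = 10; |n| = √5.
Distance = |10| / √5 = 10/√5 ≈ 4.4721.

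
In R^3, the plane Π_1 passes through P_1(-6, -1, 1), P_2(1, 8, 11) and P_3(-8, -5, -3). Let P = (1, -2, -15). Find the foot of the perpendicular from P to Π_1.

(-3, -10, -5)

P_1P_2 = (7, 9, 10), P_1P_3 = (-2, -4, -4); a normal to Π_1 is P_1P_2 × P_1P_3 = (4, 8, -10).
Using P_1: Π_1 has equation 4x + 8y - 10z = -42.
Foot = P − λn with λ = (n·P − d)/|n|² = (138 − (-42))/180 = 1.
Foot = (1, -2, -15) − 1·(4, 8, -10) = (-3, -10, -5).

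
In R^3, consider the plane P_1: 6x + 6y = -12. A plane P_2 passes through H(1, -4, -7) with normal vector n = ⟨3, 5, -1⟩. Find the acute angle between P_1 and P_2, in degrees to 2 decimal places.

P_2: n·r = n·H gives 3x + 5y - z = -10.
cos θ = |n₁·n₂| / (|n₁||n₂|) = |48| / (√72 · √35).
θ = arccos(0.95618) ≈ 17.02°.

17.02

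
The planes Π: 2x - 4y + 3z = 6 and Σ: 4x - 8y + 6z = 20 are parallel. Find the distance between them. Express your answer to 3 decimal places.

0.743

Rescale Σ by 1/2: 2x - 4y + 3z = 10. Then distance = |6 − 10| / √29 ≈ 0.743.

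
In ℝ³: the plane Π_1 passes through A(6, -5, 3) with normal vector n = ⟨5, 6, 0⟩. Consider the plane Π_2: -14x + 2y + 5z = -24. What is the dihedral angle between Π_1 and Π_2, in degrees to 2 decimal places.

60.33

Π_1: n·r = n·A gives 5x + 6y = 0.
cos θ = |n₁·n₂| / (|n₁||n₂|) = |-58| / (√61 · √225).
θ = arccos(0.49508) ≈ 60.33°.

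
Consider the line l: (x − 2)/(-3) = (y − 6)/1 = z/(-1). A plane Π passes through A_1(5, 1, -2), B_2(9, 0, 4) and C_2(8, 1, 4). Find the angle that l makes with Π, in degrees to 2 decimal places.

l has direction (-3, 1, -1) through (2, 6, 0).
A_1B_2 = (4, -1, 6), A_1C_2 = (3, 0, 6); a normal to Π is A_1B_2 × A_1C_2 = (-6, -6, 3).
Using A_1: Π has equation -6x - 6y + 3z = -42.
sin θ = |n·v| / (|n||v|) = |9| / (√81 · √11) = 0.30151.
θ ≈ 17.55°.

17.55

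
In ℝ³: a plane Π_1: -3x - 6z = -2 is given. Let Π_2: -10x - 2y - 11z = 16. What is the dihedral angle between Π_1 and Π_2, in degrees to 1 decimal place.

cos θ = |n₁·n₂| / (|n₁||n₂|) = |96| / (√45 · √225).
θ = arccos(0.95406) ≈ 17.4°.

17.4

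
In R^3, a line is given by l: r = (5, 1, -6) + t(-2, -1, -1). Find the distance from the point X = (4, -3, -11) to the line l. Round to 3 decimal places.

Taking (5, 1, -6) on l with direction v = (-2, -1, -1): w = X − (5, 1, -6) = (-1, -4, -5), and w × v = (-1, 9, -7).
Distance = |w × v| / |v| = √131 / √6 ≈ 4.673.

4.673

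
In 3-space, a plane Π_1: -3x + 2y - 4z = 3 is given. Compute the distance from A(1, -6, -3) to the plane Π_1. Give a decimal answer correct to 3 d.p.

n·A − d = (-3)·(1) + (2)·(-6) + (-4)·(-3) − 3 = -6; |n| = √29.
Distance = |-6| / √29 = 6/√29 ≈ 1.114.

1.114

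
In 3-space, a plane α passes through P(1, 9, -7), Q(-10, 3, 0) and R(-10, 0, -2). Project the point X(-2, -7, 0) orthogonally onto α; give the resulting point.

PQ = (-11, -6, 7), PR = (-11, -9, 5); a normal to α is PQ × PR = (33, -22, 33).
Using P: α has equation 33x - 22y + 33z = -396.
Foot = X − λn with λ = (n·X − d)/|n|² = (88 − (-396))/2662 = 2/11.
Foot = (-2, -7, 0) − (2/11)·(33, -22, 33) = (-8, -3, -6).

(-8, -3, -6)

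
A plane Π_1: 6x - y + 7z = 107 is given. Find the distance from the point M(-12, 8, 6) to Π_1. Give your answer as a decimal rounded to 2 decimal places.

15.64

n·M − d = (6)·(-12) + (-1)·(8) + (7)·(6) − 107 = -145; |n| = √86.
Distance = |-145| / √86 = 145/√86 ≈ 15.64.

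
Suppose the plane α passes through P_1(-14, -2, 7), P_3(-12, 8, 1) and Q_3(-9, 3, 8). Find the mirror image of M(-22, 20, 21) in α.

(8, -4, -9)

P_1P_3 = (2, 10, -6), P_1Q_3 = (5, 5, 1); a normal to α is P_1P_3 × P_1Q_3 = (40, -32, -40).
Using P_1: α has equation 40x - 32y - 40z = -776.
λ = (n·M − d)/|n|² = (-2360 − (-776))/4224 = -3/8.
Reflection = M − 2λn = (-22, 20, 21) − (-3/4)·(40, -32, -40) = (8, -4, -9).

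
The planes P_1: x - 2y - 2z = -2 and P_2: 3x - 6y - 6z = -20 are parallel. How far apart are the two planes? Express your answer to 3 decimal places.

Rescale P_2 by 1/3: x - 2y - 2z = -20/3. Then distance = |-2 − (-20/3)| / √9 ≈ 1.556.

1.556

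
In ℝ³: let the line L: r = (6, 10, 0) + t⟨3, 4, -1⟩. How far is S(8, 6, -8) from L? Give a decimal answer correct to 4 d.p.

9.1568

Taking (6, 10, 0) on L with direction v = (3, 4, -1): w = S − (6, 10, 0) = (2, -4, -8), and w × v = (36, -22, 20).
Distance = |w × v| / |v| = √2180 / √26 ≈ 9.1568.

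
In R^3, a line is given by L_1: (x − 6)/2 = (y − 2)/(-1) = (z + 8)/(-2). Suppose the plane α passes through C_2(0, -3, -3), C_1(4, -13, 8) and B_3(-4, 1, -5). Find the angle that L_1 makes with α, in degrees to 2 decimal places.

L_1 has direction (2, -1, -2) through (6, 2, -8).
C_2C_1 = (4, -10, 11), C_2B_3 = (-4, 4, -2); a normal to α is C_2C_1 × C_2B_3 = (-24, -36, -24).
Using C_2: α has equation -24x - 36y - 24z = 180.
sin θ = |n·v| / (|n||v|) = |36| / (√2448 · √9) = 0.24254.
θ ≈ 14.04°.

14.04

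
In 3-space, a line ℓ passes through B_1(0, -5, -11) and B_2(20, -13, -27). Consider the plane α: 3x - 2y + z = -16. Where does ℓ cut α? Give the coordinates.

(-5, -3, -7)

A direction vector for ℓ is B_2 − B_1 = (20, -8, -16).
Substitute r = (0, -5, -11) + t(20, -8, -16) into the plane: -1 + 60t = -16, so t = -1/4.
Intersection: (0, -5, -11) + (-1/4)·(20, -8, -16) = (-5, -3, -7).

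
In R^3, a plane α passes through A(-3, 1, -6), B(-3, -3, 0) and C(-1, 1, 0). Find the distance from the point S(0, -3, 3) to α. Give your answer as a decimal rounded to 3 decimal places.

1.714

AB = (0, -4, 6), AC = (2, 0, 6); a normal to α is AB × AC = (-24, 12, 8).
Using A: α has equation -24x + 12y + 8z = 36.
n·S − d = (-24)·(0) + (12)·(-3) + (8)·(3) − 36 = -48; |n| = √784.
Distance = |-48| / √784 = 48/√784 ≈ 1.714.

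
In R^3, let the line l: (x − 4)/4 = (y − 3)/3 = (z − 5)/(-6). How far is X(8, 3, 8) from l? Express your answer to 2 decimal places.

4.99

l has direction (4, 3, -6) through (4, 3, 5).
Taking (4, 3, 5) on l with direction v = (4, 3, -6): w = X − (4, 3, 5) = (4, 0, 3), and w × v = (-9, 36, 12).
Distance = |w × v| / |v| = √1521 / √61 ≈ 4.99.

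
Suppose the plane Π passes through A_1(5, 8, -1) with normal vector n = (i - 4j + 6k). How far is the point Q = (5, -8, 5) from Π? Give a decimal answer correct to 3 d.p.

13.736

Π: n·r = n·A_1 gives x - 4y + 6z = -33.
n·Q − d = (1)·(5) + (-4)·(-8) + (6)·(5) − (-33) = 100; |n| = √53.
Distance = |100| / √53 = 100/√53 ≈ 13.736.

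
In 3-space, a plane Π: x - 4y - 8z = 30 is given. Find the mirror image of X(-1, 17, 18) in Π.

λ = (n·X − d)/|n|² = (-213 − 30)/81 = -3.
Reflection = X − 2λn = (-1, 17, 18) − (-6)·(1, -4, -8) = (5, -7, -30).

(5, -7, -30)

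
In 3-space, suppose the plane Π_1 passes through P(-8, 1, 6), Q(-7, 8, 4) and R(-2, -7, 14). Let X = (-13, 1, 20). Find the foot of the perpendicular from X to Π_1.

PQ = (1, 7, -2), PR = (6, -8, 8); a normal to Π_1 is PQ × PR = (40, -20, -50).
Using P: Π_1 has equation 40x - 20y - 50z = -640.
Foot = X − λn with λ = (n·X − d)/|n|² = (-1540 − (-640))/4500 = -1/5.
Foot = (-13, 1, 20) − (-1/5)·(40, -20, -50) = (-5, -3, 10).

(-5, -3, 10)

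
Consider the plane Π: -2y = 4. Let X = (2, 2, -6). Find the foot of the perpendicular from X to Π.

(2, -2, -6)

Foot = X − λn with λ = (n·X − d)/|n|² = (-4 − 4)/4 = -2.
Foot = (2, 2, -6) − (-2)·(0, -2, 0) = (2, -2, -6).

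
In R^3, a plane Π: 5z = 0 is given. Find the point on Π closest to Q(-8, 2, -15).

(-8, 2, 0)

Foot = Q − λn with λ = (n·Q − d)/|n|² = (-75 − 0)/25 = -3.
Foot = (-8, 2, -15) − (-3)·(0, 0, 5) = (-8, 2, 0).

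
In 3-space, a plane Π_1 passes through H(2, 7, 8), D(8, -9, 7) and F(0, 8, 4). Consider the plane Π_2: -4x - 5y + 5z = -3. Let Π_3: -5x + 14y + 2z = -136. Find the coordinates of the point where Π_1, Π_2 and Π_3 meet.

(2, -8, -7)

HD = (6, -16, -1), HF = (-2, 1, -4); a normal to Π_1 is HD × HF = (65, 26, -26).
Using H: Π_1 has equation 65x + 26y - 26z = 104.
Solving the 3×3 linear system 65x + 26y - 26z = 104, -4x - 5y + 5z = -3, -5x + 14y + 2z = -136 (e.g. by elimination or Cramer's rule, determinant = -3536) gives (2, -8, -7).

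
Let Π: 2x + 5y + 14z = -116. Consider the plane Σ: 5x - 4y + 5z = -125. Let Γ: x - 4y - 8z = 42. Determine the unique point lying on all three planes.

Solving the 3×3 linear system 2x + 5y + 14z = -116, 5x - 4y + 5z = -125, x - 4y - 8z = 42 (e.g. by elimination or Cramer's rule, determinant = 105) gives (-6, 10, -11).

(-6, 10, -11)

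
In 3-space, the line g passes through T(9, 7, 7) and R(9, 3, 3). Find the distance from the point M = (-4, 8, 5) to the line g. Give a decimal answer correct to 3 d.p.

13.172

A direction vector for g is R − T = (0, -4, -4).
Taking (9, 7, 7) on g with direction v = (0, -4, -4): w = M − (9, 7, 7) = (-13, 1, -2), and w × v = (-12, -52, 52).
Distance = |w × v| / |v| = √5552 / √32 ≈ 13.172.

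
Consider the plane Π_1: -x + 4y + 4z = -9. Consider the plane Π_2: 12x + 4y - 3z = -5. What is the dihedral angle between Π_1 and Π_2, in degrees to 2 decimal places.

cos θ = |n₁·n₂| / (|n₁||n₂|) = |-8| / (√33 · √169).
θ = arccos(0.10712) ≈ 83.85°.

83.85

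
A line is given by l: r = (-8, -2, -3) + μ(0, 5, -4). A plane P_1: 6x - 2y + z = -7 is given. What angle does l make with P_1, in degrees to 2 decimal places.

sin θ = |n·v| / (|n||v|) = |-14| / (√41 · √41) = 0.34146.
θ ≈ 19.97°.

19.97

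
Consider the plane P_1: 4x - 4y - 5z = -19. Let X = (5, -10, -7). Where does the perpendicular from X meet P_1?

Foot = X − λn with λ = (n·X − d)/|n|² = (95 − (-19))/57 = 2.
Foot = (5, -10, -7) − 2·(4, -4, -5) = (-3, -2, 3).

(-3, -2, 3)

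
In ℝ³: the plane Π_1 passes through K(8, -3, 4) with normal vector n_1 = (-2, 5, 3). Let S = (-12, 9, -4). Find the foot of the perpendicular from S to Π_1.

Π_1: n_1·r = n_1·K gives -2x + 5y + 3z = -19.
Foot = S − λn with λ = (n·S − d)/|n|² = (57 − (-19))/38 = 2.
Foot = (-12, 9, -4) − 2·(-2, 5, 3) = (-8, -1, -10).

(-8, -1, -10)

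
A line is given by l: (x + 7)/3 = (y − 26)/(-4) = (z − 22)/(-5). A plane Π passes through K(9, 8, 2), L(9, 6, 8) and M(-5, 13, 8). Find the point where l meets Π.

l has direction (3, -4, -5) through (-7, 26, 22).
KL = (0, -2, 6), KM = (-14, 5, 6); a normal to Π is KL × KM = (-42, -84, -28).
Using K: Π has equation -42x - 84y - 28z = -1106.
Substitute r = (-7, 26, 22) + t(3, -4, -5) into the plane: -2506 + 350t = -1106, so t = 4.
Intersection: (-7, 26, 22) + 4·(3, -4, -5) = (5, 10, 2).

(5, 10, 2)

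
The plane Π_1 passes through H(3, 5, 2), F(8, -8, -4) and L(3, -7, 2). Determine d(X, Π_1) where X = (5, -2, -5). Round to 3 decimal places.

HF = (5, -13, -6), HL = (0, -12, 0); a normal to Π_1 is HF × HL = (-72, 0, -60).
Using H: Π_1 has equation -72x - 60z = -336.
n·X − d = (-72)·(5) + (0)·(-2) + (-60)·(-5) − (-336) = 276; |n| = √8784.
Distance = |276| / √8784 = 276/√8784 ≈ 2.945.

2.945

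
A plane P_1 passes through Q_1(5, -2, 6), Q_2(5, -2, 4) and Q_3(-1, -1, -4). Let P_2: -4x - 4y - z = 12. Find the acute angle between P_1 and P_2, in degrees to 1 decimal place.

Q_1Q_2 = (0, 0, -2), Q_1Q_3 = (-6, 1, -10); a normal to P_1 is Q_1Q_2 × Q_1Q_3 = (2, 12, 0).
Using Q_1: P_1 has equation 2x + 12y = -14.
cos θ = |n₁·n₂| / (|n₁||n₂|) = |-56| / (√148 · √33).
θ = arccos(0.80131) ≈ 36.7°.

36.7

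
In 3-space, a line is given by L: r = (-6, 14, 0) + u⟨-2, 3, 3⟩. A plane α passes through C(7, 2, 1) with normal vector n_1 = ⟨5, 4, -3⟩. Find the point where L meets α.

α: n_1·r = n_1·C gives 5x + 4y - 3z = 40.
Substitute r = (-6, 14, 0) + t(-2, 3, 3) into the plane: 26 + (-7)t = 40, so t = -2.
Intersection: (-6, 14, 0) + (-2)·(-2, 3, 3) = (-2, 8, -6).

(-2, 8, -6)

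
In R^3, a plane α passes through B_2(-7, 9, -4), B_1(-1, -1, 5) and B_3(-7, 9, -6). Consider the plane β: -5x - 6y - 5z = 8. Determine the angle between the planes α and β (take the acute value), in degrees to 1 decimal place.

B_2B_1 = (6, -10, 9), B_2B_3 = (0, 0, -2); a normal to α is B_2B_1 × B_2B_3 = (20, 12, 0).
Using B_2: α has equation 20x + 12y = -32.
cos θ = |n₁·n₂| / (|n₁||n₂|) = |-172| / (√544 · √86).
θ = arccos(0.79521) ≈ 37.3°.

37.3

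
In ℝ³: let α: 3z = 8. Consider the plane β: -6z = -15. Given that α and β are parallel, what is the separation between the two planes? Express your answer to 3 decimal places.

0.167

Rescale β by 1/(-2): 3z = 15/2. Then distance = |8 − (15/2)| / √9 ≈ 0.167.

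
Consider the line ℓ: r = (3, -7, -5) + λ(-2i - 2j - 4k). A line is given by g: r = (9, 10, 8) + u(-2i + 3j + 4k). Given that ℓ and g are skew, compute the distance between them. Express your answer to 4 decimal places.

Common perpendicular direction n = (-2, -2, -4) × (-2, 3, 4) = (4, 16, -10).
With w = (9, 10, 8) − (3, -7, -5) = (6, 17, 13), w · n = 166.
Distance = |w · n| / |n| = |166| / √372 ≈ 8.6067.

8.6067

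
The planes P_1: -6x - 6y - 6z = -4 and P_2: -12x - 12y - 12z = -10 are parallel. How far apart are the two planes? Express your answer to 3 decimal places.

Rescale P_2 by 1/2: -6x - 6y - 6z = -5. Then distance = |-4 − (-5)| / √108 ≈ 0.096.

0.096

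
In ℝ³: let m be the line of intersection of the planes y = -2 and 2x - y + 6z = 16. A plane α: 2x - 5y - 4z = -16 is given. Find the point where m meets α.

Direction of m: (0, 1, 0) × (2, -1, 6) = (6, 0, -2).
A point on m: solving the two plane equations with x = 4 gives (4, -2, 1).
Substitute r = (4, -2, 1) + t(6, 0, -2) into the plane: 14 + 20t = -16, so t = -3/2.
Intersection: (4, -2, 1) + (-3/2)·(6, 0, -2) = (-5, -2, 4).

(-5, -2, 4)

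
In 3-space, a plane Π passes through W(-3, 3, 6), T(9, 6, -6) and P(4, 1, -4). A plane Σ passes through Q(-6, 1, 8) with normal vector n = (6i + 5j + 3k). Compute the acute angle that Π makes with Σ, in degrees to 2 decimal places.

WT = (12, 3, -12), WP = (7, -2, -10); a normal to Π is WT × WP = (-54, 36, -45).
Using W: Π has equation -54x + 36y - 45z = 0.
Σ: n·r = n·Q gives 6x + 5y + 3z = -7.
cos θ = |n₁·n₂| / (|n₁||n₂|) = |-279| / (√6237 · √70).
θ = arccos(0.42225) ≈ 65.02°.

65.02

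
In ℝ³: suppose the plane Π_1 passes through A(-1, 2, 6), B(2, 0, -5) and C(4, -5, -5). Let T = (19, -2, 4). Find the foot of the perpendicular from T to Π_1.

(4, -8, 1)

AB = (3, -2, -11), AC = (5, -7, -11); a normal to Π_1 is AB × AC = (-55, -22, -11).
Using A: Π_1 has equation -55x - 22y - 11z = -55.
Foot = T − λn with λ = (n·T − d)/|n|² = (-1045 − (-55))/3630 = -3/11.
Foot = (19, -2, 4) − (-3/11)·(-55, -22, -11) = (4, -8, 1).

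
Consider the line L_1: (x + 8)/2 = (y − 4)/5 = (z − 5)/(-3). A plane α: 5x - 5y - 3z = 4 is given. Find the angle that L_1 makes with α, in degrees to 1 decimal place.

7.3

L_1 has direction (2, 5, -3) through (-8, 4, 5).
sin θ = |n·v| / (|n||v|) = |-6| / (√59 · √38) = 0.12672.
θ ≈ 7.3°.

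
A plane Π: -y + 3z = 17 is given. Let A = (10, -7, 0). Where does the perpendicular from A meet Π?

Foot = A − λn with λ = (n·A − d)/|n|² = (7 − 17)/10 = -1.
Foot = (10, -7, 0) − (-1)·(0, -1, 3) = (10, -8, 3).

(10, -8, 3)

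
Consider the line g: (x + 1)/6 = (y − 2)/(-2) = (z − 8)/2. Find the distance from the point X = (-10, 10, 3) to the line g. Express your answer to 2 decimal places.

4.95

g has direction (6, -2, 2) through (-1, 2, 8).
Taking (-1, 2, 8) on g with direction v = (6, -2, 2): w = X − (-1, 2, 8) = (-9, 8, -5), and w × v = (6, -12, -30).
Distance = |w × v| / |v| = √1080 / √44 ≈ 4.95.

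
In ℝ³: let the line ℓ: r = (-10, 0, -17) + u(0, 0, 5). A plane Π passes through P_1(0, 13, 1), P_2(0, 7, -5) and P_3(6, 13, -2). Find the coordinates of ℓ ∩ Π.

P_1P_2 = (0, -6, -6), P_1P_3 = (6, 0, -3); a normal to Π is P_1P_2 × P_1P_3 = (18, -36, 36).
Using P_1: Π has equation 18x - 36y + 36z = -432.
Substitute r = (-10, 0, -17) + t(0, 0, 5) into the plane: -792 + 180t = -432, so t = 2.
Intersection: (-10, 0, -17) + 2·(0, 0, 5) = (-10, 0, -7).

(-10, 0, -7)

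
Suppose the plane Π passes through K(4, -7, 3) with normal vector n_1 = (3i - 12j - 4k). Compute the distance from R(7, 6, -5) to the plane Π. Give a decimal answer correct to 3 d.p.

Π: n_1·r = n_1·K gives 3x - 12y - 4z = 84.
n·R − d = (3)·(7) + (-12)·(6) + (-4)·(-5) − 84 = -115; |n| = √169.
Distance = |-115| / √169 = 115/√169 ≈ 8.846.

8.846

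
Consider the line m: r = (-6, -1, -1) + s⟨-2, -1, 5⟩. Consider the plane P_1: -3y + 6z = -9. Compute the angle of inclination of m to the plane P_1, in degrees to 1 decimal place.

63.9

sin θ = |n·v| / (|n||v|) = |33| / (√45 · √30) = 0.89815.
θ ≈ 63.9°.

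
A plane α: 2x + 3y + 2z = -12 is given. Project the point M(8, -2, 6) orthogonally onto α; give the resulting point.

(4, -8, 2)

Foot = M − λn with λ = (n·M − d)/|n|² = (22 − (-12))/17 = 2.
Foot = (8, -2, 6) − 2·(2, 3, 2) = (4, -8, 2).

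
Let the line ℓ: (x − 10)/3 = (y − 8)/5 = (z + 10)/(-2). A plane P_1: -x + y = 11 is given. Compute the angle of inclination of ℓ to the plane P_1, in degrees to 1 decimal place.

ℓ has direction (3, 5, -2) through (10, 8, -10).
sin θ = |n·v| / (|n||v|) = |2| / (√2 · √38) = 0.22942.
θ ≈ 13.3°.

13.3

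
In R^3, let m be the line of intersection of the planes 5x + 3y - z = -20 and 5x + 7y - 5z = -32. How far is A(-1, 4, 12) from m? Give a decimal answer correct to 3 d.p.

Direction of m: (5, 3, -1) × (5, 7, -5) = (-8, 20, 20).
A point on m: solving the two plane equations with x = -3 gives (-3, -1, 2).
Taking (-3, -1, 2) on m with direction v = (-8, 20, 20): w = A − (-3, -1, 2) = (2, 5, 10), and w × v = (-100, -120, 80).
Distance = |w × v| / |v| = √30800 / √864 ≈ 5.971.

5.971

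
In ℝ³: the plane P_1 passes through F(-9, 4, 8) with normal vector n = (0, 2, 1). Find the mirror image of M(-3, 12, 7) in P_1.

P_1: n·r = n·F gives 2y + z = 16.
λ = (n·M − d)/|n|² = (31 − 16)/5 = 3.
Reflection = M − 2λn = (-3, 12, 7) − 6·(0, 2, 1) = (-3, 0, 1).

(-3, 0, 1)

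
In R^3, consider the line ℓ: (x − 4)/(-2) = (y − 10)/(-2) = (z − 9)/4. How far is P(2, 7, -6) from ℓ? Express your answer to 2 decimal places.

ℓ has direction (-2, -2, 4) through (4, 10, 9).
Taking (4, 10, 9) on ℓ with direction v = (-2, -2, 4): w = P − (4, 10, 9) = (-2, -3, -15), and w × v = (-42, 38, -2).
Distance = |w × v| / |v| = √3212 / √24 ≈ 11.57.

11.57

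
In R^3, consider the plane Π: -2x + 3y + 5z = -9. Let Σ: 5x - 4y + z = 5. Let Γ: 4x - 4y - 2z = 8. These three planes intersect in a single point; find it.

(-3, -5, 0)

Solving the 3×3 linear system -2x + 3y + 5z = -9, 5x - 4y + z = 5, 4x - 4y - 2z = 8 (e.g. by elimination or Cramer's rule, determinant = -2) gives (-3, -5, 0).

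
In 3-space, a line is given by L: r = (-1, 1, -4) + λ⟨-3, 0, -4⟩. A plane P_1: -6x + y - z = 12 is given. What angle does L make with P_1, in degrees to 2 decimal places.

45.54

sin θ = |n·v| / (|n||v|) = |22| / (√38 · √25) = 0.71377.
θ ≈ 45.54°.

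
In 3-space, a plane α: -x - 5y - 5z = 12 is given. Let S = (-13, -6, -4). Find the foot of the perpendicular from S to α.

Foot = S − λn with λ = (n·S − d)/|n|² = (63 − 12)/51 = 1.
Foot = (-13, -6, -4) − 1·(-1, -5, -5) = (-12, -1, 1).

(-12, -1, 1)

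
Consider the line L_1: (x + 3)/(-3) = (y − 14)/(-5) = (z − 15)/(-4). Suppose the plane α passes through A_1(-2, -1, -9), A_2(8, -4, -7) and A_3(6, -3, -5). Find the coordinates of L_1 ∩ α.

(-9, 4, 7)

L_1 has direction (-3, -5, -4) through (-3, 14, 15).
A_1A_2 = (10, -3, 2), A_1A_3 = (8, -2, 4); a normal to α is A_1A_2 × A_1A_3 = (-8, -24, 4).
Using A_1: α has equation -8x - 24y + 4z = 4.
Substitute r = (-3, 14, 15) + t(-3, -5, -4) into the plane: -252 + 128t = 4, so t = 2.
Intersection: (-3, 14, 15) + 2·(-3, -5, -4) = (-9, 4, 7).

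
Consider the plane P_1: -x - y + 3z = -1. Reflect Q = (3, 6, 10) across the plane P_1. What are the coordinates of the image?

(7, 10, -2)

λ = (n·Q − d)/|n|² = (21 − (-1))/11 = 2.
Reflection = Q − 2λn = (3, 6, 10) − 4·(-1, -1, 3) = (7, 10, -2).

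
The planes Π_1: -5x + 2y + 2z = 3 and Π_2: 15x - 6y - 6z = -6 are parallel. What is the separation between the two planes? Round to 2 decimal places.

Rescale Π_2 by 1/(-3): -5x + 2y + 2z = 2. Then distance = |3 − 2| / √33 ≈ 0.17.

0.17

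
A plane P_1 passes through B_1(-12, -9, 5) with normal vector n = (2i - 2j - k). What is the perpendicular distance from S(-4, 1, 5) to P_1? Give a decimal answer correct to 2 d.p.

P_1: n·r = n·B_1 gives 2x - 2y - z = -11.
n·S − d = (2)·(-4) + (-2)·(1) + (-1)·(5) − (-11) = -4; |n| = √9.
Distance = |-4| / √9 = 4/√9 ≈ 1.33.

1.33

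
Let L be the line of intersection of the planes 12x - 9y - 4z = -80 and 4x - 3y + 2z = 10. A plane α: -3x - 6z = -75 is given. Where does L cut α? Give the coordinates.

Direction of L: (12, -9, -4) × (4, -3, 2) = (-30, -40, 0).
A point on L: solving the two plane equations with x = -3 gives (-3, 0, 11).
Substitute r = (-3, 0, 11) + t(-30, -40, 0) into the plane: -57 + 90t = -75, so t = -1/5.
Intersection: (-3, 0, 11) + (-1/5)·(-30, -40, 0) = (3, 8, 11).

(3, 8, 11)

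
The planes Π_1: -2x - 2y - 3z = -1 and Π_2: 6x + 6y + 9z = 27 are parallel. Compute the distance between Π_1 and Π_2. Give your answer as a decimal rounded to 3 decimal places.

1.940

Rescale Π_2 by 1/(-3): -2x - 2y - 3z = -9. Then distance = |-1 − (-9)| / √17 ≈ 1.940.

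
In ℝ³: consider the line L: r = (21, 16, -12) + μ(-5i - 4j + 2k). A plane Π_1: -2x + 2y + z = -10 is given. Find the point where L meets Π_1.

(6, 4, -6)

Substitute r = (21, 16, -12) + t(-5, -4, 2) into the plane: -22 + 4t = -10, so t = 3.
Intersection: (21, 16, -12) + 3·(-5, -4, 2) = (6, 4, -6).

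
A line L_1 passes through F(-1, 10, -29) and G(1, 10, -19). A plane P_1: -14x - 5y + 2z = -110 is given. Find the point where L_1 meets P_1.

A direction vector for L_1 is G − F = (2, 0, 10).
Substitute r = (-1, 10, -29) + t(2, 0, 10) into the plane: -94 + (-8)t = -110, so t = 2.
Intersection: (-1, 10, -29) + 2·(2, 0, 10) = (3, 10, -9).

(3, 10, -9)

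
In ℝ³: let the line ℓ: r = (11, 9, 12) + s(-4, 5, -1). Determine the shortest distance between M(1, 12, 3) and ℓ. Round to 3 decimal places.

Taking (11, 9, 12) on ℓ with direction v = (-4, 5, -1): w = M − (11, 9, 12) = (-10, 3, -9), and w × v = (42, 26, -38).
Distance = |w × v| / |v| = √3884 / √42 ≈ 9.616.

9.616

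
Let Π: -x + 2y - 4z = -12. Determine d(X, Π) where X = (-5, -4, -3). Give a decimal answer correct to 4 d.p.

4.5826

n·X − d = (-1)·(-5) + (2)·(-4) + (-4)·(-3) − (-12) = 21; |n| = √21.
Distance = |21| / √21 = 21/√21 ≈ 4.5826.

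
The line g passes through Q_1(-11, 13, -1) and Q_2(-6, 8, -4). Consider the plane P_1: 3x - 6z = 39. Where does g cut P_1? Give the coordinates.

A direction vector for g is Q_2 − Q_1 = (5, -5, -3).
Substitute r = (-11, 13, -1) + t(5, -5, -3) into the plane: -27 + 33t = 39, so t = 2.
Intersection: (-11, 13, -1) + 2·(5, -5, -3) = (-1, 3, -7).

(-1, 3, -7)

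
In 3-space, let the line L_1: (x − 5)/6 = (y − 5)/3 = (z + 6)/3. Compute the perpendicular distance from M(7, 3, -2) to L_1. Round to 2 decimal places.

L_1 has direction (6, 3, 3) through (5, 5, -6).
Taking (5, 5, -6) on L_1 with direction v = (6, 3, 3): w = M − (5, 5, -6) = (2, -2, 4), and w × v = (-18, 18, 18).
Distance = |w × v| / |v| = √972 / √54 ≈ 4.24.

4.24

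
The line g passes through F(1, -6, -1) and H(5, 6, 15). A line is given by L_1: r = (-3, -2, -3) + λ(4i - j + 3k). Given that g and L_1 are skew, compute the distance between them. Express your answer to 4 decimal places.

1.1547

A direction vector for g is H − F = (4, 12, 16).
Common perpendicular direction n = (4, 12, 16) × (4, -1, 3) = (52, 52, -52).
With w = (-3, -2, -3) − (1, -6, -1) = (-4, 4, -2), w · n = 104.
Distance = |w · n| / |n| = |104| / √8112 ≈ 1.1547.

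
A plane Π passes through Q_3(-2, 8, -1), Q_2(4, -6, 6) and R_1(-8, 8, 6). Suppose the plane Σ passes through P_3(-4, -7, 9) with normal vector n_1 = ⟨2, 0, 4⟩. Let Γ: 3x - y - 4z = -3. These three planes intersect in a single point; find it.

(4, -5, 5)

Q_3Q_2 = (6, -14, 7), Q_3R_1 = (-6, 0, 7); a normal to Π is Q_3Q_2 × Q_3R_1 = (-98, -84, -84).
Using Q_3: Π has equation -98x - 84y - 84z = -392.
Σ: n_1·r = n_1·P_3 gives 2x + 4z = 28.
Solving the 3×3 linear system -98x - 84y - 84z = -392, 2x + 4z = 28, 3x - y - 4z = -3 (e.g. by elimination or Cramer's rule, determinant = -1904) gives (4, -5, 5).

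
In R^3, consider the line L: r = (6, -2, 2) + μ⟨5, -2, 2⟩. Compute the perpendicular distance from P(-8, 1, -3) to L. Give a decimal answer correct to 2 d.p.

Taking (6, -2, 2) on L with direction v = (5, -2, 2): w = P − (6, -2, 2) = (-14, 3, -5), and w × v = (-4, 3, 13).
Distance = |w × v| / |v| = √194 / √33 ≈ 2.42.

2.42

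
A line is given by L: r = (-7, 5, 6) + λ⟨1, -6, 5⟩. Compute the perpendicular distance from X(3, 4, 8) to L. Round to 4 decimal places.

9.7003

Taking (-7, 5, 6) on L with direction v = (1, -6, 5): w = X − (-7, 5, 6) = (10, -1, 2), and w × v = (7, -48, -59).
Distance = |w × v| / |v| = √5834 / √62 ≈ 9.7003.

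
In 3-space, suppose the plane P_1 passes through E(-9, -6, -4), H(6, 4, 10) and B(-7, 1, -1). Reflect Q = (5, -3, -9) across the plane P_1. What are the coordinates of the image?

EH = (15, 10, 14), EB = (2, 7, 3); a normal to P_1 is EH × EB = (-68, -17, 85).
Using E: P_1 has equation -68x - 17y + 85z = 374.
λ = (n·Q − d)/|n|² = (-1054 − 374)/12138 = -2/17.
Reflection = Q − 2λn = (5, -3, -9) − (-4/17)·(-68, -17, 85) = (-11, -7, 11).

(-11, -7, 11)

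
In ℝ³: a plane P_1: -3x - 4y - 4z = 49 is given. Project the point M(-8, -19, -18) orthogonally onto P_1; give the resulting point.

(1, -7, -6)

Foot = M − λn with λ = (n·M − d)/|n|² = (172 − 49)/41 = 3.
Foot = (-8, -19, -18) − 3·(-3, -4, -4) = (1, -7, -6).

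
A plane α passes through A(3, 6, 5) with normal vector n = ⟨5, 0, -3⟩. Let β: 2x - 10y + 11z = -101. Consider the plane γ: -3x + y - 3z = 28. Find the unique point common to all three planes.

(-3, 4, -5)

α: n·r = n·A gives 5x - 3z = 0.
Solving the 3×3 linear system 5x - 3z = 0, 2x - 10y + 11z = -101, -3x + y - 3z = 28 (e.g. by elimination or Cramer's rule, determinant = 179) gives (-3, 4, -5).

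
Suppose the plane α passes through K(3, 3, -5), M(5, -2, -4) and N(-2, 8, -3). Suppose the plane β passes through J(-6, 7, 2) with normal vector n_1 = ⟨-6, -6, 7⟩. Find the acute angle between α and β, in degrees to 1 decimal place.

KM = (2, -5, 1), KN = (-5, 5, 2); a normal to α is KM × KN = (-15, -9, -15).
Using K: α has equation -15x - 9y - 15z = 3.
β: n_1·r = n_1·J gives -6x - 6y + 7z = 8.
cos θ = |n₁·n₂| / (|n₁||n₂|) = |39| / (√531 · √121).
θ = arccos(0.15386) ≈ 81.1°.

81.1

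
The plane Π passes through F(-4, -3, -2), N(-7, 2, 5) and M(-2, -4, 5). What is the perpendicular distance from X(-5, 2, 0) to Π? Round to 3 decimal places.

FN = (-3, 5, 7), FM = (2, -1, 7); a normal to Π is FN × FM = (42, 35, -7).
Using F: Π has equation 42x + 35y - 7z = -259.
n·X − d = (42)·(-5) + (35)·(2) + (-7)·(0) − (-259) = 119; |n| = √3038.
Distance = |119| / √3038 = 119/√3038 ≈ 2.159.

2.159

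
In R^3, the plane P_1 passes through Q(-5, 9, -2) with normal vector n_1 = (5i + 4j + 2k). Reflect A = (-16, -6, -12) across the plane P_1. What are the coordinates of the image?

(14, 18, 0)

P_1: n_1·r = n_1·Q gives 5x + 4y + 2z = 7.
λ = (n·A − d)/|n|² = (-128 − 7)/45 = -3.
Reflection = A − 2λn = (-16, -6, -12) − (-6)·(5, 4, 2) = (14, 18, 0).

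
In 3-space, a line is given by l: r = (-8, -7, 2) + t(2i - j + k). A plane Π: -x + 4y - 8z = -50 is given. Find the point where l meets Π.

Substitute r = (-8, -7, 2) + t(2, -1, 1) into the plane: -36 + (-14)t = -50, so t = 1.
Intersection: (-8, -7, 2) + 1·(2, -1, 1) = (-6, -8, 3).

(-6, -8, 3)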